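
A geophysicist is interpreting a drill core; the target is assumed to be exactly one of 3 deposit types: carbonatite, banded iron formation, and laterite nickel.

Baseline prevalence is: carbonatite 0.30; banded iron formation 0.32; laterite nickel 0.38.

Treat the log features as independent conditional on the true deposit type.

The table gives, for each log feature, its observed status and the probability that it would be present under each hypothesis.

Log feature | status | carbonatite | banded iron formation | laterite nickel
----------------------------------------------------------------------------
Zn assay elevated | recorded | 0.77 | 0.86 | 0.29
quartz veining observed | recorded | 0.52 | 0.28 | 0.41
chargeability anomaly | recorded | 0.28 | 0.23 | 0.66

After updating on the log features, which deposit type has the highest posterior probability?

Multiply each prior by the joint likelihood of the log feature pattern:
  carbonatite: 0.30 × 0.77 × 0.52 × 0.28 = 0.033634
  banded iron formation: 0.32 × 0.86 × 0.28 × 0.23 = 0.017723
  laterite nickel: 0.38 × 0.29 × 0.41 × 0.66 = 0.02982
Marginal likelihood of the evidence = 0.081177.
P(carbonatite | evidence) ≈ 0.033634 / 0.081177 ≈ 0.414
P(banded iron formation | evidence) ≈ 0.017723 / 0.081177 ≈ 0.218
P(laterite nickel | evidence) ≈ 0.02982 / 0.081177 ≈ 0.367
The largest is 0.414, so carbonatite is most probable.

carbonatite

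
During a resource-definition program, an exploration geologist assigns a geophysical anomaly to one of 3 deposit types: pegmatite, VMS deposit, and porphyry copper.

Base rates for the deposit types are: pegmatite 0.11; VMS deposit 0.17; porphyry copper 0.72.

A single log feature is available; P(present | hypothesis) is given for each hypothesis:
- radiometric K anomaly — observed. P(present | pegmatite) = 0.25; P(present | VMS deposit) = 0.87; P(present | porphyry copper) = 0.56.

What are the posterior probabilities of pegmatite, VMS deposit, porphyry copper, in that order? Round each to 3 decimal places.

0.048, 0.256, 0.697

Multiply each prior by the likelihood of the log feature:
  pegmatite: 0.11 × 0.25 = 0.0275
  VMS deposit: 0.17 × 0.87 = 0.1479
  porphyry copper: 0.72 × 0.56 = 0.4032
Normalizing constant Z = 0.0275 + 0.1479 + 0.4032 = 0.5786.
P(pegmatite | evidence) = 0.0275 / 0.5786 ≈ 0.048
P(VMS deposit | evidence) = 0.1479 / 0.5786 ≈ 0.256
P(porphyry copper | evidence) = 0.4032 / 0.5786 ≈ 0.697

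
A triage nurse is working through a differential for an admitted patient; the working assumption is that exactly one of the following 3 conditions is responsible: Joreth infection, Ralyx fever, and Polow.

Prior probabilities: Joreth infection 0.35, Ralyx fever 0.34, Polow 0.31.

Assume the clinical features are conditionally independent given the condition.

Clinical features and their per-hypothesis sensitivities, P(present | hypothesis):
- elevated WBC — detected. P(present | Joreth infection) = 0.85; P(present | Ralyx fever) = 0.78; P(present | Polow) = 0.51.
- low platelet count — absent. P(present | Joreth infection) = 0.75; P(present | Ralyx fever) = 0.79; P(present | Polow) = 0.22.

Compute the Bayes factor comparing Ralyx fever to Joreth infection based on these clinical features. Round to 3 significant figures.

0.771

Take the product of per-clinical feature likelihoods under each hypothesis (using 1 − P(present | H) for each absent clinical feature), then divide.
  Ralyx fever: 0.78 × (1 − 0.79) = 0.1638
  Joreth infection: 0.85 × (1 − 0.75) = 0.2125
Bayes factor = 0.1638 / 0.2125 ≈ 0.771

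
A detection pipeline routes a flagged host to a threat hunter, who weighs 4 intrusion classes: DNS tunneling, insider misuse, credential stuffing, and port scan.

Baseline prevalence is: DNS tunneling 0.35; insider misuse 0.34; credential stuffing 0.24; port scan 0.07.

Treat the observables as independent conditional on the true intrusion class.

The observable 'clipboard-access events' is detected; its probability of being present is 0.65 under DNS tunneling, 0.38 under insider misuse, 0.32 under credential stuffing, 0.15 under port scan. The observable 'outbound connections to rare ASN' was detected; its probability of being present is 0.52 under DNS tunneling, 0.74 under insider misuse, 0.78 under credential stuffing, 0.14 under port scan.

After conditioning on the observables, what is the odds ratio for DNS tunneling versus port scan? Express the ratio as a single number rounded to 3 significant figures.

Posterior odds equal prior odds times the likelihood ratio; only the two competing hypotheses matter.
  DNS tunneling: 0.35 × 0.65 × 0.52 = 0.1183
  port scan: 0.07 × 0.15 × 0.14 = 0.00147
Posterior odds = 0.1183 / 0.00147 ≈ 80.5.

80.5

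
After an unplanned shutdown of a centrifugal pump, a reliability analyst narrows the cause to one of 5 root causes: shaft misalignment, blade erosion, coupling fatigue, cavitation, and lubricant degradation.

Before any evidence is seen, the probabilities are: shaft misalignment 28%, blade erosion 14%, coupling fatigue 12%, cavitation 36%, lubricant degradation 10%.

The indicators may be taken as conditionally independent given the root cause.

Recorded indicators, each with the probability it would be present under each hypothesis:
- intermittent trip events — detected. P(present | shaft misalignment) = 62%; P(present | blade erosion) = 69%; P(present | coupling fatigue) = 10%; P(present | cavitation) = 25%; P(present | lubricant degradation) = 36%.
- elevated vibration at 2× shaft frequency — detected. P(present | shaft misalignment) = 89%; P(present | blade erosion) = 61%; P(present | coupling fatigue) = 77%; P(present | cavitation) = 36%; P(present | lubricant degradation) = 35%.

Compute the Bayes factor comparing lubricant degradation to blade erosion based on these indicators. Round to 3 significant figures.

The Bayes factor is the ratio of the joint likelihoods of the indicator pattern under the two hypotheses.
  lubricant degradation: 0.36 × 0.35 = 0.126
  blade erosion: 0.69 × 0.61 = 0.4209
Bayes factor = 0.126 / 0.4209 ≈ 0.299

0.299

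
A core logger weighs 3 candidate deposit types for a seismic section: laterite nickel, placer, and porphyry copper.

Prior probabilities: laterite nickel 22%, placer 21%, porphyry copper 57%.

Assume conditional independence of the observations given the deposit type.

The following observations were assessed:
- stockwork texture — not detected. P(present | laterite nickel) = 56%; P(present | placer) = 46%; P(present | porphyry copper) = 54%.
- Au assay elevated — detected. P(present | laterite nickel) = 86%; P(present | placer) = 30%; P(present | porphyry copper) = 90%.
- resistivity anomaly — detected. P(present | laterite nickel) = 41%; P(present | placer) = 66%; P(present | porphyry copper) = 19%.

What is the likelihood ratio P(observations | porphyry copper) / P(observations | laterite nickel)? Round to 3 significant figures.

0.507

The Bayes factor is the ratio of the joint likelihoods of the evidence pattern under the two hypotheses (using 1 − P(present | H) for each absent observation).
  porphyry copper: (1 − 0.54) × 0.90 × 0.19 = 0.07866
  laterite nickel: (1 − 0.56) × 0.86 × 0.41 = 0.15514
Bayes factor = 0.07866 / 0.15514 ≈ 0.507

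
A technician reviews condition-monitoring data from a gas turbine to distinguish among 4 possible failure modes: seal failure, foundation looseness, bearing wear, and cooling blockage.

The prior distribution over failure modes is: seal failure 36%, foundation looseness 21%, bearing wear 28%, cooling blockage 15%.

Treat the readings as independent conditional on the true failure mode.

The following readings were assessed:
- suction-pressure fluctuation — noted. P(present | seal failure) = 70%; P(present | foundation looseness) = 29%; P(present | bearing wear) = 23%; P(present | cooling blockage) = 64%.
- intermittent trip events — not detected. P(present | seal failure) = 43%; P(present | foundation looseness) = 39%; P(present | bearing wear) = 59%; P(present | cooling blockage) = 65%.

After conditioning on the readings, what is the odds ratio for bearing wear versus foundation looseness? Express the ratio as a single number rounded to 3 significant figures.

Posterior odds equal prior odds times the likelihood ratio; only the two competing hypotheses matter (using 1 − P(present | H) for each absent reading).
  bearing wear: 0.28 × 0.23 × (1 − 0.59) = 0.026404
  foundation looseness: 0.21 × 0.29 × (1 − 0.39) = 0.037149
Posterior odds = 0.026404 / 0.037149 ≈ 0.711.

0.711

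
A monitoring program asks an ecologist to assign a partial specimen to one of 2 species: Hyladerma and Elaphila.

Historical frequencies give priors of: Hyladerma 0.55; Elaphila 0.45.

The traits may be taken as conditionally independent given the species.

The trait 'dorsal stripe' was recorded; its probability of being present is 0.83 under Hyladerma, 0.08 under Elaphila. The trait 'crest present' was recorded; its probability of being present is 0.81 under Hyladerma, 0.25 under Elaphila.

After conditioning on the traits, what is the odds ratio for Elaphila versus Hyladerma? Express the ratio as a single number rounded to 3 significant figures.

0.0243

The normalizing constant cancels in an odds ratio, so compute prior × likelihood for the two hypotheses only:
  Elaphila: 0.45 × 0.08 × 0.25 = 0.009
  Hyladerma: 0.55 × 0.83 × 0.81 = 0.36977
Posterior odds = 0.009 / 0.36977 ≈ 0.0243.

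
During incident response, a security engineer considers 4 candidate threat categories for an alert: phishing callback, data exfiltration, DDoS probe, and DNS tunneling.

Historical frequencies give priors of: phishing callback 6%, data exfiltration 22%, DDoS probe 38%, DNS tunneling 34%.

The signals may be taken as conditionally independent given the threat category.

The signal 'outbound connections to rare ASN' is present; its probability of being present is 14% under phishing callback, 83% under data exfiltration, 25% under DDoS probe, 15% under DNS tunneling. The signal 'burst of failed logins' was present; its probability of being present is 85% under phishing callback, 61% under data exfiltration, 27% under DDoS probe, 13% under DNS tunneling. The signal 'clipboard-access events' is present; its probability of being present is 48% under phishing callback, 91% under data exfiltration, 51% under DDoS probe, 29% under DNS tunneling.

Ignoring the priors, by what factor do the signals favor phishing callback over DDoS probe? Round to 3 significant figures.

1.66

Joint likelihood of the signal pattern under each hypothesis:
  phishing callback: 0.14 × 0.85 × 0.48 = 0.05712
  DDoS probe: 0.25 × 0.27 × 0.51 = 0.034425
Bayes factor = 0.05712 / 0.034425 ≈ 1.66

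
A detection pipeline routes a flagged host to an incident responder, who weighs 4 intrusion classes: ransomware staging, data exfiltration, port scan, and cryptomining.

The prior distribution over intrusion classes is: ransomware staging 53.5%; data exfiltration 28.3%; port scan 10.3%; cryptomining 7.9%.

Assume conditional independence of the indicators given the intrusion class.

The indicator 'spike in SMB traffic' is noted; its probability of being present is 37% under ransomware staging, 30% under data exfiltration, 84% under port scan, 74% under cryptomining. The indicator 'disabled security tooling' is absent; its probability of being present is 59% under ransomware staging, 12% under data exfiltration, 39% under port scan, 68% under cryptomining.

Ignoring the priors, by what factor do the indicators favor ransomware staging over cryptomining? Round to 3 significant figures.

Joint likelihood of the indicator pattern under each hypothesis (using 1 − P(present | H) for each absent indicator):
  ransomware staging: 0.37 × (1 − 0.59) = 0.1517
  cryptomining: 0.74 × (1 − 0.68) = 0.2368
Bayes factor = 0.1517 / 0.2368 ≈ 0.641

0.641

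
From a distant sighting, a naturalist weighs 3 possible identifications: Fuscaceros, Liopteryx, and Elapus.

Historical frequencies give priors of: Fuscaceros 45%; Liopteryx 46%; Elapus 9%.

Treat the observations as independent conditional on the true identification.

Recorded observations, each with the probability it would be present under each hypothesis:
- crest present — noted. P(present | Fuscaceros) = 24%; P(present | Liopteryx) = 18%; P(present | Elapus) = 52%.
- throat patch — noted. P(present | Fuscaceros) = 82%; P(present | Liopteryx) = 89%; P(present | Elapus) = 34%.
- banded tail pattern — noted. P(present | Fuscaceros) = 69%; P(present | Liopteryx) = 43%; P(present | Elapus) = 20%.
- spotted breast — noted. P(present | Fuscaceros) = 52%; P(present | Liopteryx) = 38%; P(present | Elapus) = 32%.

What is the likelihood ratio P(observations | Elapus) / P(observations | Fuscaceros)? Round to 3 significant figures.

Joint likelihood of the evidence pattern under each hypothesis:
  Elapus: 0.52 × 0.34 × 0.20 × 0.32 = 0.011315
  Fuscaceros: 0.24 × 0.82 × 0.69 × 0.52 = 0.070612
Bayes factor = 0.011315 / 0.070612 ≈ 0.160

0.160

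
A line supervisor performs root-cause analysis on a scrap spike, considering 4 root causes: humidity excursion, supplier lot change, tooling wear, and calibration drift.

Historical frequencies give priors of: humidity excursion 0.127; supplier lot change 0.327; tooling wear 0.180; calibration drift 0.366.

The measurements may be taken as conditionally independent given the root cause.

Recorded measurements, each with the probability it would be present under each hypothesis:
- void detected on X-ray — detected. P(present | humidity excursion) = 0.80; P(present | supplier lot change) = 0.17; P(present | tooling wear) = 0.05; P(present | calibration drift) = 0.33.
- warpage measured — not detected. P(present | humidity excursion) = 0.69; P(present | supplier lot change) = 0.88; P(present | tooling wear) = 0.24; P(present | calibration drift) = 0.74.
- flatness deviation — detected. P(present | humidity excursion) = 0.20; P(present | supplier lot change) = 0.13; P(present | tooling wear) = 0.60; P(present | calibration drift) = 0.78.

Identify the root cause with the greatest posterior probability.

calibration drift

For each hypothesis, the unnormalized posterior weight is prior × product of the measurement likelihoods (using 1 − P(present | H) for each absent measurement):
  humidity excursion: 0.127 × 0.80 × (1 − 0.69) × 0.20 = 0.0062992
  supplier lot change: 0.327 × 0.17 × (1 − 0.88) × 0.13 = 0.0008672
  tooling wear: 0.180 × 0.05 × (1 − 0.24) × 0.60 = 0.004104
  calibration drift: 0.366 × 0.33 × (1 − 0.74) × 0.78 = 0.024494
Marginal likelihood of the evidence = 0.035765.
P(humidity excursion | evidence) ≈ 0.0062992 / 0.035765 ≈ 0.176
P(supplier lot change | evidence) ≈ 0.0008672 / 0.035765 ≈ 0.024
P(tooling wear | evidence) ≈ 0.004104 / 0.035765 ≈ 0.115
P(calibration drift | evidence) ≈ 0.024494 / 0.035765 ≈ 0.685
The largest is 0.685, so calibration drift is most probable.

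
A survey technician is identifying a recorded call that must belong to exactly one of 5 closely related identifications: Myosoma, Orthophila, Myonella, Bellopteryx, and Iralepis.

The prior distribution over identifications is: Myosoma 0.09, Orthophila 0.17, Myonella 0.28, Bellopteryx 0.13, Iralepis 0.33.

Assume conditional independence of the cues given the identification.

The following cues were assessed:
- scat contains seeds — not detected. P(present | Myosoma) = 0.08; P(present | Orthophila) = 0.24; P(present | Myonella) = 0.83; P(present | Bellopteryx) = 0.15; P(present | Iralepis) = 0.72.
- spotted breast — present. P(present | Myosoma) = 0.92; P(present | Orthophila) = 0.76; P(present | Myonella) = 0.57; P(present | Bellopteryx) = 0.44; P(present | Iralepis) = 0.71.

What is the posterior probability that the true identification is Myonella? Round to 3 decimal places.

0.086

By Bayes' rule with conditional independence, the unnormalized weight for each hypothesis is prior × ∏ likelihoods (using 1 − P(present | H) for each absent cue):
  Myosoma: 0.09 × (1 − 0.08) × 0.92 = 0.076176
  Orthophila: 0.17 × (1 − 0.24) × 0.76 = 0.098192
  Myonella: 0.28 × (1 − 0.83) × 0.57 = 0.027132
  Bellopteryx: 0.13 × (1 − 0.15) × 0.44 = 0.04862
  Iralepis: 0.33 × (1 − 0.72) × 0.71 = 0.065604
Marginal likelihood of the evidence = 0.31572.
P(Myonella | evidence) = 0.027132 / 0.31572 ≈ 0.086.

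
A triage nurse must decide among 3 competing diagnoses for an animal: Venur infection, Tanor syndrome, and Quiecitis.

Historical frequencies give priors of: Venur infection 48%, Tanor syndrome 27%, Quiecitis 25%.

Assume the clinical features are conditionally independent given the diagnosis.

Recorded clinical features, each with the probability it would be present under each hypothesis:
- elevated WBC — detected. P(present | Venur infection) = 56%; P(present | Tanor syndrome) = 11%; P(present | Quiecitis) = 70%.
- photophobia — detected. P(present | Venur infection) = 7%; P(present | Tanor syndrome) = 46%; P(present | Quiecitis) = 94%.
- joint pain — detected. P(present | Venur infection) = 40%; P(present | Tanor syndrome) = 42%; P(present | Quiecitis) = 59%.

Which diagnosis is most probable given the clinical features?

Quiecitis

Multiply each prior by the joint likelihood of the clinical feature pattern:
  Venur infection: 0.48 × 0.56 × 0.07 × 0.40 = 0.0075264
  Tanor syndrome: 0.27 × 0.11 × 0.46 × 0.42 = 0.005738
  Quiecitis: 0.25 × 0.70 × 0.94 × 0.59 = 0.097055
The unnormalized weights sum to 0.11032.
P(Venur infection | evidence) ≈ 0.0075264 / 0.11032 ≈ 0.068
P(Tanor syndrome | evidence) ≈ 0.005738 / 0.11032 ≈ 0.052
P(Quiecitis | evidence) ≈ 0.097055 / 0.11032 ≈ 0.880
The largest is 0.880, so Quiecitis is most probable.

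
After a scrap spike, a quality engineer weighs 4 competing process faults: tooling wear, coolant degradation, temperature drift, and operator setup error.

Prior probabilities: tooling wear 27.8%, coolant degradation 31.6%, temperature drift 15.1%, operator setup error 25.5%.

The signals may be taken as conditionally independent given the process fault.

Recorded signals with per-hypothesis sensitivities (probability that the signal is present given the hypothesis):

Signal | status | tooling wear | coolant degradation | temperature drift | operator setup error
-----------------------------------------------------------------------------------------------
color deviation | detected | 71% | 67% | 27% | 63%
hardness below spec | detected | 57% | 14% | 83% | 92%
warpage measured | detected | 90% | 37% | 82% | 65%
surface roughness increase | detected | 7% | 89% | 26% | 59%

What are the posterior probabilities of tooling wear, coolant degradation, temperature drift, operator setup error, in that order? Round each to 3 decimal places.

0.088, 0.121, 0.089, 0.702

Multiply each prior by the joint likelihood of the signal pattern:
  tooling wear: 0.278 × 0.71 × 0.57 × 0.90 × 0.07 = 0.0070879
  coolant degradation: 0.316 × 0.67 × 0.14 × 0.37 × 0.89 = 0.0097607
  temperature drift: 0.151 × 0.27 × 0.83 × 0.82 × 0.26 = 0.0072145
  operator setup error: 0.255 × 0.63 × 0.92 × 0.65 × 0.59 = 0.056681
Marginal likelihood of the evidence = 0.080744.
P(tooling wear | evidence) = 0.0070879 / 0.080744 ≈ 0.088
P(coolant degradation | evidence) = 0.0097607 / 0.080744 ≈ 0.121
P(temperature drift | evidence) = 0.0072145 / 0.080744 ≈ 0.089
P(operator setup error | evidence) = 0.056681 / 0.080744 ≈ 0.702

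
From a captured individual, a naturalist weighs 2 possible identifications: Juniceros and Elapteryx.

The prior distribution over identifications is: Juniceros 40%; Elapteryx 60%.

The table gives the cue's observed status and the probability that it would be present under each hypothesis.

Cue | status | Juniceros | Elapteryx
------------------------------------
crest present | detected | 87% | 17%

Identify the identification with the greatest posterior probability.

Juniceros

Multiply each prior by the likelihood of the cue:
  Juniceros: 0.40 × 0.87 = 0.348
  Elapteryx: 0.60 × 0.17 = 0.102
The unnormalized weights sum to 0.45.
P(Juniceros | evidence) ≈ 0.348 / 0.45 ≈ 0.773
P(Elapteryx | evidence) ≈ 0.102 / 0.45 ≈ 0.227
The largest is 0.773, so Juniceros is most probable.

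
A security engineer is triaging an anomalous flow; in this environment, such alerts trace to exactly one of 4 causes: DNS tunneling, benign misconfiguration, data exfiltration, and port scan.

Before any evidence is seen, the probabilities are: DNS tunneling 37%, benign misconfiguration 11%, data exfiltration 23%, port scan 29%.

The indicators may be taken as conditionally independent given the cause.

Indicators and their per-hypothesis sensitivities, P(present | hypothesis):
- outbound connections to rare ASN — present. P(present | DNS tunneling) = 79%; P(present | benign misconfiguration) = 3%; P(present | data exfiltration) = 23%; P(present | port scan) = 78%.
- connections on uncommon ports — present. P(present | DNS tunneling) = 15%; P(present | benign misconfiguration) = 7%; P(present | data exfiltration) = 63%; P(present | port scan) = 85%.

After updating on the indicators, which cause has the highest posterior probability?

For each hypothesis, the unnormalized posterior weight is prior × product of the indicator likelihoods:
  DNS tunneling: 0.37 × 0.79 × 0.15 = 0.043845
  benign misconfiguration: 0.11 × 0.03 × 0.07 = 0.000231
  data exfiltration: 0.23 × 0.23 × 0.63 = 0.033327
  port scan: 0.29 × 0.78 × 0.85 = 0.19227
Marginal likelihood of the evidence = 0.26967.
P(DNS tunneling | evidence) ≈ 0.043845 / 0.26967 ≈ 0.163
P(benign misconfiguration | evidence) ≈ 0.000231 / 0.26967 ≈ 0.001
P(data exfiltration | evidence) ≈ 0.033327 / 0.26967 ≈ 0.124
P(port scan | evidence) ≈ 0.19227 / 0.26967 ≈ 0.713
The largest is 0.713, so port scan is most probable.

port scan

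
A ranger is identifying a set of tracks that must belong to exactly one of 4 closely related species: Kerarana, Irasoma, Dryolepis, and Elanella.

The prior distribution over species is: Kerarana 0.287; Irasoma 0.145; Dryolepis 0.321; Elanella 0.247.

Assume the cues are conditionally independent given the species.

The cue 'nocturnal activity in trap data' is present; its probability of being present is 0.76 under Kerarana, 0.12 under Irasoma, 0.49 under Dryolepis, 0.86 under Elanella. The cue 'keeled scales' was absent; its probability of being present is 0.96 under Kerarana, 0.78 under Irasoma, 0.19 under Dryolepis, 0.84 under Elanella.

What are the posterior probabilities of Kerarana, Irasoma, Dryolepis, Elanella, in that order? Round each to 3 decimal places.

Multiply each prior by the joint likelihood of the cue pattern (using 1 − P(present | H) for each absent cue):
  Kerarana: 0.287 × 0.76 × (1 − 0.96) = 0.0087248
  Irasoma: 0.145 × 0.12 × (1 − 0.78) = 0.003828
  Dryolepis: 0.321 × 0.49 × (1 − 0.19) = 0.1274
  Elanella: 0.247 × 0.86 × (1 − 0.84) = 0.033987
The unnormalized weights sum to 0.17394.
P(Kerarana | evidence) = 0.0087248 / 0.17394 ≈ 0.050
P(Irasoma | evidence) = 0.003828 / 0.17394 ≈ 0.022
P(Dryolepis | evidence) = 0.1274 / 0.17394 ≈ 0.732
P(Elanella | evidence) = 0.033987 / 0.17394 ≈ 0.195

0.050, 0.022, 0.732, 0.195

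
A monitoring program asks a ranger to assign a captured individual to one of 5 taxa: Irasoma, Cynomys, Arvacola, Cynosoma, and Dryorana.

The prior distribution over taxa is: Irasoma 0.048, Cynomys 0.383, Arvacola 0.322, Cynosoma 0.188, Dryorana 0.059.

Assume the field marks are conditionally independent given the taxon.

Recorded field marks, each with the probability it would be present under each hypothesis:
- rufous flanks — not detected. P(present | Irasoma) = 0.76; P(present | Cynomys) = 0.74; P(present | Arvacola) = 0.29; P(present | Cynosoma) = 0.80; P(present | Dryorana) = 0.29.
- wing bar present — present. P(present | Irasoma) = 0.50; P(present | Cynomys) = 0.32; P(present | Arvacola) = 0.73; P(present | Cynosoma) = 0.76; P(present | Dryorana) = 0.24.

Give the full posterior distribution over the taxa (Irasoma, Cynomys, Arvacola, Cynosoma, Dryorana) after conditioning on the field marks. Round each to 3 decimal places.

Multiply each prior by the joint likelihood of the field mark pattern (using 1 − P(present | H) for each absent field mark):
  Irasoma: 0.048 × (1 − 0.76) × 0.50 = 0.00576
  Cynomys: 0.383 × (1 − 0.74) × 0.32 = 0.031866
  Arvacola: 0.322 × (1 − 0.29) × 0.73 = 0.16689
  Cynosoma: 0.188 × (1 − 0.80) × 0.76 = 0.028576
  Dryorana: 0.059 × (1 − 0.29) × 0.24 = 0.010054
Marginal likelihood of the evidence = 0.24315.
P(Irasoma | evidence) = 0.00576 / 0.24315 ≈ 0.024
P(Cynomys | evidence) = 0.031866 / 0.24315 ≈ 0.131
P(Arvacola | evidence) = 0.16689 / 0.24315 ≈ 0.686
P(Cynosoma | evidence) = 0.028576 / 0.24315 ≈ 0.118
P(Dryorana | evidence) = 0.010054 / 0.24315 ≈ 0.041

0.024, 0.131, 0.686, 0.118, 0.041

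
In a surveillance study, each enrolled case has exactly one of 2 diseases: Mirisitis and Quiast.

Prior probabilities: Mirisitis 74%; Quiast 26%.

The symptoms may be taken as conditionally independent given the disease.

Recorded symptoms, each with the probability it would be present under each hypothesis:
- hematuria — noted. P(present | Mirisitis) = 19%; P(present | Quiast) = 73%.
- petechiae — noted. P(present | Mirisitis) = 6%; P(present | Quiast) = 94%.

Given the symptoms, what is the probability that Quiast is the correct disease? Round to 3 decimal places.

0.955

For each hypothesis, the unnormalized posterior weight is prior × product of the symptom likelihoods:
  Mirisitis: 0.74 × 0.19 × 0.06 = 0.008436
  Quiast: 0.26 × 0.73 × 0.94 = 0.17841
Marginal likelihood of the evidence = 0.18685.
P(Quiast | evidence) = 0.17841 / 0.18685 ≈ 0.955.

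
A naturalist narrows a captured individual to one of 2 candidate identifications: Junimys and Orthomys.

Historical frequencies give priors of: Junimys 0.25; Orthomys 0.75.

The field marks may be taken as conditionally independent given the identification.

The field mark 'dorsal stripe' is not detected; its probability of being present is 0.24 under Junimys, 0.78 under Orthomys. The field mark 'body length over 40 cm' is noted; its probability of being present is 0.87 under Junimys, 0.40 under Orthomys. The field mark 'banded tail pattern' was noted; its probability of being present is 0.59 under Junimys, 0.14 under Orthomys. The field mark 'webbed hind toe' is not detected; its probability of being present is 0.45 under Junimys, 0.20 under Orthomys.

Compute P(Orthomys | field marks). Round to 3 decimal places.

0.121

By Bayes' rule with conditional independence, the unnormalized weight for each hypothesis is prior × ∏ likelihoods (using 1 − P(present | H) for each absent field mark):
  Junimys: 0.25 × (1 − 0.24) × 0.87 × 0.59 × (1 − 0.45) = 0.05364
  Orthomys: 0.75 × (1 − 0.78) × 0.40 × 0.14 × (1 − 0.20) = 0.007392
Marginal likelihood of the evidence = 0.061032.
P(Orthomys | evidence) = 0.007392 / 0.061032 ≈ 0.121.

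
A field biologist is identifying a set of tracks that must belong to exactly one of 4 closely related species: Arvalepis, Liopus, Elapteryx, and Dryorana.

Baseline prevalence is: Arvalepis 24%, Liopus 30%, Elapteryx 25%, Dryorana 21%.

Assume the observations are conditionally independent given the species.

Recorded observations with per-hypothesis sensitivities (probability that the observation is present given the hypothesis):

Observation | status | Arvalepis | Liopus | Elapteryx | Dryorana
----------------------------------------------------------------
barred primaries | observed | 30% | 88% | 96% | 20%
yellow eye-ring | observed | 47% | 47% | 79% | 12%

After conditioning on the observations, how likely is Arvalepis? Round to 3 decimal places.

By Bayes' rule with conditional independence, the unnormalized weight for each hypothesis is prior × ∏ likelihoods:
  Arvalepis: 0.24 × 0.30 × 0.47 = 0.03384
  Liopus: 0.30 × 0.88 × 0.47 = 0.12408
  Elapteryx: 0.25 × 0.96 × 0.79 = 0.1896
  Dryorana: 0.21 × 0.20 × 0.12 = 0.00504
Normalizing constant Z = 0.03384 + 0.12408 + 0.1896 + 0.00504 = 0.35256.
P(Arvalepis | evidence) = 0.03384 / 0.35256 ≈ 0.096.

0.096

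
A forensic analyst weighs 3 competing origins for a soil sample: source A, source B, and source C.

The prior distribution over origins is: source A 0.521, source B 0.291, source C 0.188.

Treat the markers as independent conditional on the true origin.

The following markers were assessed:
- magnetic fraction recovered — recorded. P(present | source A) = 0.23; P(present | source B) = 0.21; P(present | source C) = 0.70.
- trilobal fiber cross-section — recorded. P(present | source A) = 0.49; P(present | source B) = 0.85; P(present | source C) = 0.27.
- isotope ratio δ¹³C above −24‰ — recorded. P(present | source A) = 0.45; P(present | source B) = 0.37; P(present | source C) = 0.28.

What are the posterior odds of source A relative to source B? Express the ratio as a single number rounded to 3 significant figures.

Posterior odds equal prior odds times the likelihood ratio; only the two competing hypotheses matter.
  source A: 0.521 × 0.23 × 0.49 × 0.45 = 0.026423
  source B: 0.291 × 0.21 × 0.85 × 0.37 = 0.019219
Posterior odds = 0.026423 / 0.019219 ≈ 1.37.

1.37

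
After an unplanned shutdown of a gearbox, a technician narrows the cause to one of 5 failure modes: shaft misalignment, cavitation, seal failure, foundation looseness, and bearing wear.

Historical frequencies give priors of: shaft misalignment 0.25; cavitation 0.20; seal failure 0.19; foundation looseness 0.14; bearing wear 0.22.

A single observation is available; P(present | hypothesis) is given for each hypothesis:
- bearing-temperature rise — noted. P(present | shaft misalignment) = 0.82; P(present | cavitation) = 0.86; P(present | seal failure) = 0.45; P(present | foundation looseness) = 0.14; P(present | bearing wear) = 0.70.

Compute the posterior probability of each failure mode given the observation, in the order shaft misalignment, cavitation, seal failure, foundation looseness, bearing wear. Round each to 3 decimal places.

By Bayes' rule, the unnormalized weight for each hypothesis is prior × likelihood:
  shaft misalignment: 0.25 × 0.82 = 0.205
  cavitation: 0.20 × 0.86 = 0.172
  seal failure: 0.19 × 0.45 = 0.0855
  foundation looseness: 0.14 × 0.14 = 0.0196
  bearing wear: 0.22 × 0.70 = 0.154
Normalizing constant Z = 0.205 + 0.172 + 0.0855 + 0.0196 + 0.154 = 0.6361.
P(shaft misalignment | evidence) = 0.205 / 0.6361 ≈ 0.322
P(cavitation | evidence) = 0.172 / 0.6361 ≈ 0.270
P(seal failure | evidence) = 0.0855 / 0.6361 ≈ 0.134
P(foundation looseness | evidence) = 0.0196 / 0.6361 ≈ 0.031
P(bearing wear | evidence) = 0.154 / 0.6361 ≈ 0.242

0.322, 0.270, 0.134, 0.031, 0.242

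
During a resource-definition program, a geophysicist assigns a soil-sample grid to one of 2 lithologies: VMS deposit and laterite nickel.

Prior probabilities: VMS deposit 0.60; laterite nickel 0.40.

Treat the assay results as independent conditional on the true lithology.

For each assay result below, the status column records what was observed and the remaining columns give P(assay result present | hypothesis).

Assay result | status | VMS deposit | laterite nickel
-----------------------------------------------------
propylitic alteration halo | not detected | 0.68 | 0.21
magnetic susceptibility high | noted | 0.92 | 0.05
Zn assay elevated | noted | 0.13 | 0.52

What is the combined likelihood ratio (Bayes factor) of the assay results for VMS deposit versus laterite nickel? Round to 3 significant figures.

The Bayes factor is the ratio of the joint likelihoods of the assay result pattern under the two hypotheses (using 1 − P(present | H) for each absent assay result).
  VMS deposit: (1 − 0.68) × 0.92 × 0.13 = 0.038272
  laterite nickel: (1 − 0.21) × 0.05 × 0.52 = 0.02054
Bayes factor = 0.038272 / 0.02054 ≈ 1.86

1.86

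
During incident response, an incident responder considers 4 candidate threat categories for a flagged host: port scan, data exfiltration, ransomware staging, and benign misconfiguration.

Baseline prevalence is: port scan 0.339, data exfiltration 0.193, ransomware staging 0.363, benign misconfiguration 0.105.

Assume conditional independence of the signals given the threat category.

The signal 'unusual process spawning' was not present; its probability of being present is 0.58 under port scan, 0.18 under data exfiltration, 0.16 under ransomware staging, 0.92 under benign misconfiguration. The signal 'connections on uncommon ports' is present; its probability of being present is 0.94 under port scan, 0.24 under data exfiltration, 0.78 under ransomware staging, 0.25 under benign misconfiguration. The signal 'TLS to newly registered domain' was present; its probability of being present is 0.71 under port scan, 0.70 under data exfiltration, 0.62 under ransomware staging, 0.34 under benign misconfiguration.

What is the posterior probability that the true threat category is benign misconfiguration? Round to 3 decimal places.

0.003

Multiply each prior by the joint likelihood of the signal pattern (using 1 − P(present | H) for each absent signal):
  port scan: 0.339 × (1 − 0.58) × 0.94 × 0.71 = 0.095024
  data exfiltration: 0.193 × (1 − 0.18) × 0.24 × 0.70 = 0.026588
  ransomware staging: 0.363 × (1 − 0.16) × 0.78 × 0.62 = 0.14746
  benign misconfiguration: 0.105 × (1 − 0.92) × 0.25 × 0.34 = 0.000714
The unnormalized weights sum to 0.26979.
P(benign misconfiguration | evidence) = 0.000714 / 0.26979 ≈ 0.003.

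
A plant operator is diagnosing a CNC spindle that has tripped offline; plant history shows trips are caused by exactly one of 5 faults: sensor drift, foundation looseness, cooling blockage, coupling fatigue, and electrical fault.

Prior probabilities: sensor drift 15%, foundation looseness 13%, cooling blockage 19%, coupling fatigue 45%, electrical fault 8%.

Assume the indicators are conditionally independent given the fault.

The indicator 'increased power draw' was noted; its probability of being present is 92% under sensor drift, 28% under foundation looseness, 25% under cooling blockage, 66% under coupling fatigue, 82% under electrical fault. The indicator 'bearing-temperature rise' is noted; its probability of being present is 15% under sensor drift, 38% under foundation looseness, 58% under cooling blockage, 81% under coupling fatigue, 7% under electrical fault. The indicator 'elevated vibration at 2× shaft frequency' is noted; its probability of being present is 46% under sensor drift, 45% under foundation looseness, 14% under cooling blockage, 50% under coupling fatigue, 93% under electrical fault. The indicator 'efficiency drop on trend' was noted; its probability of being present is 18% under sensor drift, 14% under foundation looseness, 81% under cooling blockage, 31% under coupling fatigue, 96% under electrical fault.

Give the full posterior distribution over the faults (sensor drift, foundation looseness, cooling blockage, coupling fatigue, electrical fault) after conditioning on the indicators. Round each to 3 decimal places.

0.036, 0.019, 0.066, 0.792, 0.087

For each hypothesis, the unnormalized posterior weight is prior × product of the indicator likelihoods:
  sensor drift: 0.15 × 0.92 × 0.15 × 0.46 × 0.18 = 0.001714
  foundation looseness: 0.13 × 0.28 × 0.38 × 0.45 × 0.14 = 0.00087142
  cooling blockage: 0.19 × 0.25 × 0.58 × 0.14 × 0.81 = 0.0031242
  coupling fatigue: 0.45 × 0.66 × 0.81 × 0.50 × 0.31 = 0.037288
  electrical fault: 0.08 × 0.82 × 0.07 × 0.93 × 0.96 = 0.0040997
Marginal likelihood of the evidence = 0.047098.
P(sensor drift | evidence) = 0.001714 / 0.047098 ≈ 0.036
P(foundation looseness | evidence) = 0.00087142 / 0.047098 ≈ 0.019
P(cooling blockage | evidence) = 0.0031242 / 0.047098 ≈ 0.066
P(coupling fatigue | evidence) = 0.037288 / 0.047098 ≈ 0.792
P(electrical fault | evidence) = 0.0040997 / 0.047098 ≈ 0.087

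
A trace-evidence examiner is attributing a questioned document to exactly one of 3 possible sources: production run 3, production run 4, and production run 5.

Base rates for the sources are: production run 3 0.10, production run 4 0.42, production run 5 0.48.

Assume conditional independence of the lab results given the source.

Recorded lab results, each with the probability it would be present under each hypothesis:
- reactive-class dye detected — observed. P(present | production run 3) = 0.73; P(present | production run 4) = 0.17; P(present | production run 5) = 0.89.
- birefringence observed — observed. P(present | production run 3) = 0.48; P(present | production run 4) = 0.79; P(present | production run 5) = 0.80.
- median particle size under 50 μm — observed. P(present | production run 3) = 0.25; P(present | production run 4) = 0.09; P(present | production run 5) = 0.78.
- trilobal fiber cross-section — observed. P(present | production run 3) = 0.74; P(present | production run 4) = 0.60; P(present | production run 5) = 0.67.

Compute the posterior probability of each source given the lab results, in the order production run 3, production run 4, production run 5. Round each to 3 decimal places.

By Bayes' rule with conditional independence, the unnormalized weight for each hypothesis is prior × ∏ likelihoods:
  production run 3: 0.10 × 0.73 × 0.48 × 0.25 × 0.74 = 0.0064824
  production run 4: 0.42 × 0.17 × 0.79 × 0.09 × 0.60 = 0.0030459
  production run 5: 0.48 × 0.89 × 0.80 × 0.78 × 0.67 = 0.1786
Normalizing constant Z = 0.0064824 + 0.0030459 + 0.1786 = 0.18813.
P(production run 3 | evidence) = 0.0064824 / 0.18813 ≈ 0.034
P(production run 4 | evidence) = 0.0030459 / 0.18813 ≈ 0.016
P(production run 5 | evidence) = 0.1786 / 0.18813 ≈ 0.949

0.034, 0.016, 0.949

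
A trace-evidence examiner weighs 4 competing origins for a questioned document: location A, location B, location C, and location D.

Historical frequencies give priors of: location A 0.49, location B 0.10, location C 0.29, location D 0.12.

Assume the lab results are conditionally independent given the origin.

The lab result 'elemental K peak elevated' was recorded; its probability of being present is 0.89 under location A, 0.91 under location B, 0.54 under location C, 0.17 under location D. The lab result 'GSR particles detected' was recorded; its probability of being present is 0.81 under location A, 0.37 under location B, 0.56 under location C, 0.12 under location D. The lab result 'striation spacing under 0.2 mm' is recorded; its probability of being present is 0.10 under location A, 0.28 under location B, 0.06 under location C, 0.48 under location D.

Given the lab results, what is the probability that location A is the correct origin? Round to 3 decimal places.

By Bayes' rule with conditional independence, the unnormalized weight for each hypothesis is prior × ∏ likelihoods:
  location A: 0.49 × 0.89 × 0.81 × 0.10 = 0.035324
  location B: 0.10 × 0.91 × 0.37 × 0.28 = 0.0094276
  location C: 0.29 × 0.54 × 0.56 × 0.06 = 0.0052618
  location D: 0.12 × 0.17 × 0.12 × 0.48 = 0.001175
The unnormalized weights sum to 0.051189.
P(location A | evidence) = 0.035324 / 0.051189 ≈ 0.690.

0.690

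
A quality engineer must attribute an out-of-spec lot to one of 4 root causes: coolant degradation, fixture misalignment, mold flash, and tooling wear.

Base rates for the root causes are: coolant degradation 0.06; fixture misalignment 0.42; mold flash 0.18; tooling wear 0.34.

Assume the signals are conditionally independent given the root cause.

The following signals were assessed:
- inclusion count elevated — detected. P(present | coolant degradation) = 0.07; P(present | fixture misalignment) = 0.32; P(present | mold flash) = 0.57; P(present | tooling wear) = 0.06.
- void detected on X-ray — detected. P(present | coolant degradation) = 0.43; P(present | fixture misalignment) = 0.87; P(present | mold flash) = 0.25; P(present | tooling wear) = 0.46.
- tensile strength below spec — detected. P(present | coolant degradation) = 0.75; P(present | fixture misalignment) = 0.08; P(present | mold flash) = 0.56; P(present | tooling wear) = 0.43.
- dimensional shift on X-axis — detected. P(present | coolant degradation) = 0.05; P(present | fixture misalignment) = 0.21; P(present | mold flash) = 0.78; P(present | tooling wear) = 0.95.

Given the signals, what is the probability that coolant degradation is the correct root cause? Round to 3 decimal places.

Multiply each prior by the joint likelihood of the signal pattern:
  coolant degradation: 0.06 × 0.07 × 0.43 × 0.75 × 0.05 = 6.7725e-05
  fixture misalignment: 0.42 × 0.32 × 0.87 × 0.08 × 0.21 = 0.0019644
  mold flash: 0.18 × 0.57 × 0.25 × 0.56 × 0.78 = 0.011204
  tooling wear: 0.34 × 0.06 × 0.46 × 0.43 × 0.95 = 0.0038334
Normalizing constant Z = 6.7725e-05 + 0.0019644 + 0.011204 + 0.0038334 = 0.017069.
P(coolant degradation | evidence) = 6.7725e-05 / 0.017069 ≈ 0.004.

0.004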